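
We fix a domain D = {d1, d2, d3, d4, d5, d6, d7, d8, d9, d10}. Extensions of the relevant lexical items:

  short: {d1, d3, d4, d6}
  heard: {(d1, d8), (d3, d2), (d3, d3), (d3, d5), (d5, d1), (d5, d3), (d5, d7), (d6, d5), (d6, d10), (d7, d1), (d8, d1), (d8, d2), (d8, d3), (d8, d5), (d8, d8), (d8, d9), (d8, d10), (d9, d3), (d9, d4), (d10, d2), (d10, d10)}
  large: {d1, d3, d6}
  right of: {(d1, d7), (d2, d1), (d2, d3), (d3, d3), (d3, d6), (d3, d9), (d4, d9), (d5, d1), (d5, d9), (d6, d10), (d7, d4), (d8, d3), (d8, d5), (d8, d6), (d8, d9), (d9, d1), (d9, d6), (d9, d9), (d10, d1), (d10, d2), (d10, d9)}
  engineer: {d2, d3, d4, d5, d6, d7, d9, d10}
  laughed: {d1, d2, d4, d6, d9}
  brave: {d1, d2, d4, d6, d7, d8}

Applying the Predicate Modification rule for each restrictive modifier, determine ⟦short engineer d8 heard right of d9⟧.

⟦d8 heard⟧ = {x : ⟨d8, x⟩ ∈ ⟦heard⟧} = {d1, d2, d3, d5, d8, d9, d10}
⟦right of d9⟧ = {x : ⟨x, d9⟩ ∈ ⟦right of⟧} = {d3, d4, d5, d8, d9, d10}
⟦engineer⟧ = {d2, d3, d4, d5, d6, d7, d9, d10}
… ∩ ⟦d8 heard⟧ = {d2, d3, d4, d5, d6, d7, d9, d10} ∩ {d1, d2, d3, d5, d8, d9, d10} = {d2, d3, d5, d9, d10}
… ∩ ⟦right of d9⟧ = {d2, d3, d5, d9, d10} ∩ {d3, d4, d5, d8, d9, d10} = {d3, d5, d9, d10}
… ∩ ⟦short⟧ = {d3, d5, d9, d10} ∩ {d1, d3, d4, d6} = {d3}
So ⟦short engineer d8 heard right of d9⟧ = {d3}.

{d3}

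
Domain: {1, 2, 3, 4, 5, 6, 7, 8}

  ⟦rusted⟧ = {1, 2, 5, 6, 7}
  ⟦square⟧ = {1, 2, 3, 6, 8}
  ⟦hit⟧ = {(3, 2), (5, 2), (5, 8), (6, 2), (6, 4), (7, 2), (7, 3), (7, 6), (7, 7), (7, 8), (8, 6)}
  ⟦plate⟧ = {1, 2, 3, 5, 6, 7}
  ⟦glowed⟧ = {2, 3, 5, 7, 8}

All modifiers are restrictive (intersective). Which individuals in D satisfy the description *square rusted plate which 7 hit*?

{2, 6}

⟦which 7 hit⟧ = {x : ⟨7, x⟩ ∈ ⟦hit⟧} = {2, 3, 6, 7, 8}
⟦plate⟧ = {1, 2, 3, 5, 6, 7}
… ∩ ⟦which 7 hit⟧ = {1, 2, 3, 5, 6, 7} ∩ {2, 3, 6, 7, 8} = {2, 3, 6, 7}
… ∩ ⟦square⟧ = {2, 3, 6, 7} ∩ {1, 2, 3, 6, 8} = {2, 3, 6}
… ∩ ⟦rusted⟧ = {2, 3, 6} ∩ {1, 2, 5, 6, 7} = {2, 6}
So ⟦square rusted plate which 7 hit⟧ = {2, 6}.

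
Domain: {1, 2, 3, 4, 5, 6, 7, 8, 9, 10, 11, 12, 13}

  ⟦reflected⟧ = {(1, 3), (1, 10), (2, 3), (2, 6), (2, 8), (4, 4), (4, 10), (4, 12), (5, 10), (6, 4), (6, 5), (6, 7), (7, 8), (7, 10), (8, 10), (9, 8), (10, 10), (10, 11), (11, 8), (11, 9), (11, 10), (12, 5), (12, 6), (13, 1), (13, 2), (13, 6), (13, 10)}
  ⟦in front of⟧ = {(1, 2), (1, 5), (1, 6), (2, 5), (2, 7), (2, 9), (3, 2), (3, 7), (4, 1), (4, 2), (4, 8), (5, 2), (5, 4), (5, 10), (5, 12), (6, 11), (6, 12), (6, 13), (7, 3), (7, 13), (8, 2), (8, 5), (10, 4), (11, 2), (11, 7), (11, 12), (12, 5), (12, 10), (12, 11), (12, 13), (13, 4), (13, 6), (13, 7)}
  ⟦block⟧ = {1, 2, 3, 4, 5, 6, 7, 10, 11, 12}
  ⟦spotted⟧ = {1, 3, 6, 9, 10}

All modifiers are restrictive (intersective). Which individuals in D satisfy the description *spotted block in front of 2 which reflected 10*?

⟦in front of 2⟧ = {x : ⟨x, 2⟩ ∈ ⟦in front of⟧} = {1, 3, 4, 5, 8, 11}
⟦which reflected 10⟧ = {x : ⟨x, 10⟩ ∈ ⟦reflected⟧} = {1, 4, 5, 7, 8, 10, 11, 13}
⟦block⟧ = {1, 2, 3, 4, 5, 6, 7, 10, 11, 12}
… ∩ ⟦in front of 2⟧ = {1, 2, 3, 4, 5, 6, 7, 10, 11, 12} ∩ {1, 3, 4, 5, 8, 11} = {1, 3, 4, 5, 11}
… ∩ ⟦which reflected 10⟧ = {1, 3, 4, 5, 11} ∩ {1, 4, 5, 7, 8, 10, 11, 13} = {1, 4, 5, 11}
… ∩ ⟦spotted⟧ = {1, 4, 5, 11} ∩ {1, 3, 6, 9, 10} = {1}
So ⟦spotted block in front of 2 which reflected 10⟧ = {1}.

{1}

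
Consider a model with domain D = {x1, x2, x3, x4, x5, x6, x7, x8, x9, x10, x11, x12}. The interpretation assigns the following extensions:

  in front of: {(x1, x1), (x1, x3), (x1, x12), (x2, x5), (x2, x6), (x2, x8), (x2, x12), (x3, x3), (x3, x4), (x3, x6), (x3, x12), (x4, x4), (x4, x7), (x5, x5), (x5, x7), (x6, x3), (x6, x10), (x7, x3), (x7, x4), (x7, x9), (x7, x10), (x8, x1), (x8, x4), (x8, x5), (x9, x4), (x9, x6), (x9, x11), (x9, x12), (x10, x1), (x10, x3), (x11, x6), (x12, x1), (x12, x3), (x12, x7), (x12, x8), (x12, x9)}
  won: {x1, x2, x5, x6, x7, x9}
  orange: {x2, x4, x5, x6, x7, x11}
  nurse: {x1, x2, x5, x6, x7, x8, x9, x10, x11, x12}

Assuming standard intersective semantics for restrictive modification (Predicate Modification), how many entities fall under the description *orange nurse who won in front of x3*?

2

⟦who won⟧ = ⟦won⟧ = {x1, x2, x5, x6, x7, x9}
⟦in front of x3⟧ = {x : ⟨x, x3⟩ ∈ ⟦in front of⟧} = {x1, x3, x6, x7, x10, x12}
⟦nurse⟧ = {x1, x2, x5, x6, x7, x8, x9, x10, x11, x12}
… ∩ ⟦who won⟧ = {x1, x2, x5, x6, x7, x8, x9, x10, x11, x12} ∩ {x1, x2, x5, x6, x7, x9} = {x1, x2, x5, x6, x7, x9}
… ∩ ⟦in front of x3⟧ = {x1, x2, x5, x6, x7, x9} ∩ {x1, x3, x6, x7, x10, x12} = {x1, x6, x7}
… ∩ ⟦orange⟧ = {x1, x6, x7} ∩ {x2, x4, x5, x6, x7, x11} = {x6, x7}
⟦orange nurse who won in front of x3⟧ = {x6, x7}, so the cardinality is 2.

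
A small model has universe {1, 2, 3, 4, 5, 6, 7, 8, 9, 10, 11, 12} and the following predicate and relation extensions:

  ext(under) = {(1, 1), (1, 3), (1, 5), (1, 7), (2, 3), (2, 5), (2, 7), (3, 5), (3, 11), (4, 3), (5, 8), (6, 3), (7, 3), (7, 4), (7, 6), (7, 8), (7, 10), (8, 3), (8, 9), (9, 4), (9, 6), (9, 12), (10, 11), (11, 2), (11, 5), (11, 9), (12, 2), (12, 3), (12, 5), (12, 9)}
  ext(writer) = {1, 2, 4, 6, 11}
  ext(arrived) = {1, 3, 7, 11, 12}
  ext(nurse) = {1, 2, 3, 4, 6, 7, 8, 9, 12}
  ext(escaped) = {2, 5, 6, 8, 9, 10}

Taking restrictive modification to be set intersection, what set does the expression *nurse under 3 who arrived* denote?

{1, 7, 12}

⟦under 3⟧ = {x : ⟨x, 3⟩ ∈ ⟦under⟧} = {1, 2, 4, 6, 7, 8, 12}
⟦who arrived⟧ = ⟦arrived⟧ = {1, 3, 7, 11, 12}
⟦nurse⟧ = {1, 2, 3, 4, 6, 7, 8, 9, 12}
… ∩ ⟦under 3⟧ = {1, 2, 3, 4, 6, 7, 8, 9, 12} ∩ {1, 2, 4, 6, 7, 8, 12} = {1, 2, 4, 6, 7, 8, 12}
… ∩ ⟦who arrived⟧ = {1, 2, 4, 6, 7, 8, 12} ∩ {1, 3, 7, 11, 12} = {1, 7, 12}
So ⟦nurse under 3 who arrived⟧ = {1, 7, 12}.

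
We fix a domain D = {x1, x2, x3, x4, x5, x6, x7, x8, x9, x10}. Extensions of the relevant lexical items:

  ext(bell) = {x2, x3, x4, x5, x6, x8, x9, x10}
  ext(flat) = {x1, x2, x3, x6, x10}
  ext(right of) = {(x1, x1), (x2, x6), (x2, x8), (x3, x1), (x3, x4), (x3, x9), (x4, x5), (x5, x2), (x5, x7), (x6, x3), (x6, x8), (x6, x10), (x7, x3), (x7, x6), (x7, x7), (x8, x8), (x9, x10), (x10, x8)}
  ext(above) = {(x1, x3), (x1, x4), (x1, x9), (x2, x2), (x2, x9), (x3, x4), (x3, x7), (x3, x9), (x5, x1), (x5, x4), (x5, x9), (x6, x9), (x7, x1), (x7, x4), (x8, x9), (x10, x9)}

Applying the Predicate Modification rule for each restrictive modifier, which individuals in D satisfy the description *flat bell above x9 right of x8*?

⟦above x9⟧ = {x : ⟨x, x9⟩ ∈ ⟦above⟧} = {x1, x2, x3, x5, x6, x8, x10}
⟦right of x8⟧ = {x : ⟨x, x8⟩ ∈ ⟦right of⟧} = {x2, x6, x8, x10}
⟦bell⟧ = {x2, x3, x4, x5, x6, x8, x9, x10}
… ∩ ⟦above x9⟧ = {x2, x3, x4, x5, x6, x8, x9, x10} ∩ {x1, x2, x3, x5, x6, x8, x10} = {x2, x3, x5, x6, x8, x10}
… ∩ ⟦right of x8⟧ = {x2, x3, x5, x6, x8, x10} ∩ {x2, x6, x8, x10} = {x2, x6, x8, x10}
… ∩ ⟦flat⟧ = {x2, x6, x8, x10} ∩ {x1, x2, x3, x6, x10} = {x2, x6, x10}
So ⟦flat bell above x9 right of x8⟧ = {x2, x6, x10}.

{x2, x6, x10}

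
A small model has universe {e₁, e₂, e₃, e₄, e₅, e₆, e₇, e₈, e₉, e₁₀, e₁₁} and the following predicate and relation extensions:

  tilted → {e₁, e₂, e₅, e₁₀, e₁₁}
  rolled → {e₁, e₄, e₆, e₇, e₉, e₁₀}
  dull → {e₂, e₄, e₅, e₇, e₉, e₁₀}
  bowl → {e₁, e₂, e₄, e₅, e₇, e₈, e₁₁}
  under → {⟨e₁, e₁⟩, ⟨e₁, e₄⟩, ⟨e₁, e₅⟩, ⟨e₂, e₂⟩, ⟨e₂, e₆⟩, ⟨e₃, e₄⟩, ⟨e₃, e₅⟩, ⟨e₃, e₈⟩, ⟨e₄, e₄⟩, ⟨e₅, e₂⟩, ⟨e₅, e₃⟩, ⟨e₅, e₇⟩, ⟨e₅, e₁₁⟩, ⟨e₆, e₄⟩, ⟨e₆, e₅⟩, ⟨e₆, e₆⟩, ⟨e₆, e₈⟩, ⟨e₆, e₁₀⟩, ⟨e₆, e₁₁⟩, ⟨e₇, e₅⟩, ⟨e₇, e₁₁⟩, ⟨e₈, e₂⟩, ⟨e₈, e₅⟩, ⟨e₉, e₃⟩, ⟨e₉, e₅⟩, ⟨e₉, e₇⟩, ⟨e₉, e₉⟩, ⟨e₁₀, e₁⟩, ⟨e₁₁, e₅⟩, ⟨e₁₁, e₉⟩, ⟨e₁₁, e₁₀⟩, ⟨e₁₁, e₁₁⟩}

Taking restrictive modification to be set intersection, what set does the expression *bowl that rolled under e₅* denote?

⟦that rolled⟧ = ⟦rolled⟧ = {e₁, e₄, e₆, e₇, e₉, e₁₀}
⟦under e₅⟧ = {x : ⟨x, e₅⟩ ∈ ⟦under⟧} = {e₁, e₃, e₆, e₇, e₈, e₉, e₁₁}
⟦bowl⟧ = {e₁, e₂, e₄, e₅, e₇, e₈, e₁₁}
… ∩ ⟦that rolled⟧ = {e₁, e₂, e₄, e₅, e₇, e₈, e₁₁} ∩ {e₁, e₄, e₆, e₇, e₉, e₁₀} = {e₁, e₄, e₇}
… ∩ ⟦under e₅⟧ = {e₁, e₄, e₇} ∩ {e₁, e₃, e₆, e₇, e₈, e₉, e₁₁} = {e₁, e₇}
So ⟦bowl that rolled under e₅⟧ = {e₁, e₇}.

{e₁, e₇}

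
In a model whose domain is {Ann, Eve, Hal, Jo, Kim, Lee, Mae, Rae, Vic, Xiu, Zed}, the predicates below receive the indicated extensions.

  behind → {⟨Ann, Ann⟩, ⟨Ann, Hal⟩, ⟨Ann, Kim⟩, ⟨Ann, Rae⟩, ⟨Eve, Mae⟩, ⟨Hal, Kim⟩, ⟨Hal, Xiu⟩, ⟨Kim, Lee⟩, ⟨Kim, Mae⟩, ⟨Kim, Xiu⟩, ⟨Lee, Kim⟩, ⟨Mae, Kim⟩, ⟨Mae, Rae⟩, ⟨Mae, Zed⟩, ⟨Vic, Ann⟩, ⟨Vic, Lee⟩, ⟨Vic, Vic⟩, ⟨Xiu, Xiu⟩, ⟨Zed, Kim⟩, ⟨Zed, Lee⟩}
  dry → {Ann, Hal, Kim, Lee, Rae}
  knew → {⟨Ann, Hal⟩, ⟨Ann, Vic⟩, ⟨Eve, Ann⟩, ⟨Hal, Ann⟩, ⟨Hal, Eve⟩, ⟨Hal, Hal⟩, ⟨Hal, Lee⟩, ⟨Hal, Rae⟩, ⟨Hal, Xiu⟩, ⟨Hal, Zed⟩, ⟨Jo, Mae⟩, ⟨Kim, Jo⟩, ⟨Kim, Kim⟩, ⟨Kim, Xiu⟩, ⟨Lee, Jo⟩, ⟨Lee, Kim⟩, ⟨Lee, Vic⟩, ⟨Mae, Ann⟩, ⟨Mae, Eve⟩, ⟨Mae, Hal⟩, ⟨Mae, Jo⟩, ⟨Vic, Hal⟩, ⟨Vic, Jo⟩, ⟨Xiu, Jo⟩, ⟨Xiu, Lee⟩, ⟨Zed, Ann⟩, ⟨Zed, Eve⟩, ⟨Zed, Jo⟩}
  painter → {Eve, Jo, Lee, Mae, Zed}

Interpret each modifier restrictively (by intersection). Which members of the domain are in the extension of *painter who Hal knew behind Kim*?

⟦who Hal knew⟧ = {x : ⟨Hal, x⟩ ∈ ⟦knew⟧} = {Ann, Eve, Hal, Lee, Rae, Xiu, Zed}
⟦behind Kim⟧ = {x : ⟨x, Kim⟩ ∈ ⟦behind⟧} = {Ann, Hal, Lee, Mae, Zed}
⟦painter⟧ = {Eve, Jo, Lee, Mae, Zed}
… ∩ ⟦who Hal knew⟧ = {Eve, Jo, Lee, Mae, Zed} ∩ {Ann, Eve, Hal, Lee, Rae, Xiu, Zed} = {Eve, Lee, Zed}
… ∩ ⟦behind Kim⟧ = {Eve, Lee, Zed} ∩ {Ann, Hal, Lee, Mae, Zed} = {Lee, Zed}
So ⟦painter who Hal knew behind Kim⟧ = {Lee, Zed}.

{Lee, Zed}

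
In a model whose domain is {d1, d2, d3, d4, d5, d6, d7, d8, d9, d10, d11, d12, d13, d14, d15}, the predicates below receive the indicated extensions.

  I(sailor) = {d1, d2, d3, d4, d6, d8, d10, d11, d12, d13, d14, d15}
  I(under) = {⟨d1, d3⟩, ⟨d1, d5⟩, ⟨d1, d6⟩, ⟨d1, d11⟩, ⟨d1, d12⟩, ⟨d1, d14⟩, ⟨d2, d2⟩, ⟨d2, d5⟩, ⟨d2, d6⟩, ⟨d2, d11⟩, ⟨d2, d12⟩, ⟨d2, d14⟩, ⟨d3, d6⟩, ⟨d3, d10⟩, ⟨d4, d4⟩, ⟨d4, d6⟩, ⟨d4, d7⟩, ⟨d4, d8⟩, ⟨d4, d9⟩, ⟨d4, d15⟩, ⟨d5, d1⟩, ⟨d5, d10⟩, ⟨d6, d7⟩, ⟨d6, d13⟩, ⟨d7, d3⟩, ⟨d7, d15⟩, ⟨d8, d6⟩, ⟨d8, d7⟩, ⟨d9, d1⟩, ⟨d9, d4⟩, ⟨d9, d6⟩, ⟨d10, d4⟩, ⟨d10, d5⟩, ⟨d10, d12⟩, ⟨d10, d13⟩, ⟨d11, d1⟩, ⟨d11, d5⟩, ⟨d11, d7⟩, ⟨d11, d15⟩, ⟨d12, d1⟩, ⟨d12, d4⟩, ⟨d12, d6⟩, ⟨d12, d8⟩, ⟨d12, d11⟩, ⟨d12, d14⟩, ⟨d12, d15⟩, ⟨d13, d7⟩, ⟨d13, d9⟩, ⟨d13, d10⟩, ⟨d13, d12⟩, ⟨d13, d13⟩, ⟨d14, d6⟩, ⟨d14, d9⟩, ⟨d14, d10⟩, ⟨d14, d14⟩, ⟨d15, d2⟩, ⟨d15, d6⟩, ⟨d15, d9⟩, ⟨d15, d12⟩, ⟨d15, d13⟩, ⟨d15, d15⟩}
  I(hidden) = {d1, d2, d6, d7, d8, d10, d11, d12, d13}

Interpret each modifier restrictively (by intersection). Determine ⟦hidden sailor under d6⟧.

⟦under d6⟧ = {x : ⟨x, d6⟩ ∈ ⟦under⟧} = {d1, d2, d3, d4, d8, d9, d12, d14, d15}
⟦sailor⟧ = {d1, d2, d3, d4, d6, d8, d10, d11, d12, d13, d14, d15}
… ∩ ⟦under d6⟧ = {d1, d2, d3, d4, d6, d8, d10, d11, d12, d13, d14, d15} ∩ {d1, d2, d3, d4, d8, d9, d12, d14, d15} = {d1, d2, d3, d4, d8, d12, d14, d15}
… ∩ ⟦hidden⟧ = {d1, d2, d3, d4, d8, d12, d14, d15} ∩ {d1, d2, d6, d7, d8, d10, d11, d12, d13} = {d1, d2, d8, d12}
So ⟦hidden sailor under d6⟧ = {d1, d2, d8, d12}.

{d1, d2, d8, d12}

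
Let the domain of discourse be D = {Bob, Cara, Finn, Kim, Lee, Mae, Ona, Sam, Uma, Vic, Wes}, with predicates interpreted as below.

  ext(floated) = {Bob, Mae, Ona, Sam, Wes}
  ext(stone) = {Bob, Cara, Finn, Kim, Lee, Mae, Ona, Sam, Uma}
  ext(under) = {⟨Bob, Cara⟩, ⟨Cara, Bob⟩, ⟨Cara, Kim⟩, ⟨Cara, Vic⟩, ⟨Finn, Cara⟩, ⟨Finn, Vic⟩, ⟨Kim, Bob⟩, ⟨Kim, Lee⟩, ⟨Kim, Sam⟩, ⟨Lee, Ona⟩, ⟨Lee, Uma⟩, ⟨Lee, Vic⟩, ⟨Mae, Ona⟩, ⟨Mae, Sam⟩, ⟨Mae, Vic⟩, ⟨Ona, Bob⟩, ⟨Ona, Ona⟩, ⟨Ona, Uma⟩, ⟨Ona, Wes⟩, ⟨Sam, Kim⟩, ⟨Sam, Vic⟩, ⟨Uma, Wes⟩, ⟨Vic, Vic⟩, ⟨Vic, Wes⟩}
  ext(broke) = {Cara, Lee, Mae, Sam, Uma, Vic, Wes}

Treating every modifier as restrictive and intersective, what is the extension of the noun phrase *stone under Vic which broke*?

{Cara, Lee, Mae, Sam}

⟦under Vic⟧ = {x : ⟨x, Vic⟩ ∈ ⟦under⟧} = {Cara, Finn, Lee, Mae, Sam, Vic}
⟦which broke⟧ = ⟦broke⟧ = {Cara, Lee, Mae, Sam, Uma, Vic, Wes}
⟦stone⟧ = {Bob, Cara, Finn, Kim, Lee, Mae, Ona, Sam, Uma}
… ∩ ⟦under Vic⟧ = {Bob, Cara, Finn, Kim, Lee, Mae, Ona, Sam, Uma} ∩ {Cara, Finn, Lee, Mae, Sam, Vic} = {Cara, Finn, Lee, Mae, Sam}
… ∩ ⟦which broke⟧ = {Cara, Finn, Lee, Mae, Sam} ∩ {Cara, Lee, Mae, Sam, Uma, Vic, Wes} = {Cara, Lee, Mae, Sam}
So ⟦stone under Vic which broke⟧ = {Cara, Lee, Mae, Sam}.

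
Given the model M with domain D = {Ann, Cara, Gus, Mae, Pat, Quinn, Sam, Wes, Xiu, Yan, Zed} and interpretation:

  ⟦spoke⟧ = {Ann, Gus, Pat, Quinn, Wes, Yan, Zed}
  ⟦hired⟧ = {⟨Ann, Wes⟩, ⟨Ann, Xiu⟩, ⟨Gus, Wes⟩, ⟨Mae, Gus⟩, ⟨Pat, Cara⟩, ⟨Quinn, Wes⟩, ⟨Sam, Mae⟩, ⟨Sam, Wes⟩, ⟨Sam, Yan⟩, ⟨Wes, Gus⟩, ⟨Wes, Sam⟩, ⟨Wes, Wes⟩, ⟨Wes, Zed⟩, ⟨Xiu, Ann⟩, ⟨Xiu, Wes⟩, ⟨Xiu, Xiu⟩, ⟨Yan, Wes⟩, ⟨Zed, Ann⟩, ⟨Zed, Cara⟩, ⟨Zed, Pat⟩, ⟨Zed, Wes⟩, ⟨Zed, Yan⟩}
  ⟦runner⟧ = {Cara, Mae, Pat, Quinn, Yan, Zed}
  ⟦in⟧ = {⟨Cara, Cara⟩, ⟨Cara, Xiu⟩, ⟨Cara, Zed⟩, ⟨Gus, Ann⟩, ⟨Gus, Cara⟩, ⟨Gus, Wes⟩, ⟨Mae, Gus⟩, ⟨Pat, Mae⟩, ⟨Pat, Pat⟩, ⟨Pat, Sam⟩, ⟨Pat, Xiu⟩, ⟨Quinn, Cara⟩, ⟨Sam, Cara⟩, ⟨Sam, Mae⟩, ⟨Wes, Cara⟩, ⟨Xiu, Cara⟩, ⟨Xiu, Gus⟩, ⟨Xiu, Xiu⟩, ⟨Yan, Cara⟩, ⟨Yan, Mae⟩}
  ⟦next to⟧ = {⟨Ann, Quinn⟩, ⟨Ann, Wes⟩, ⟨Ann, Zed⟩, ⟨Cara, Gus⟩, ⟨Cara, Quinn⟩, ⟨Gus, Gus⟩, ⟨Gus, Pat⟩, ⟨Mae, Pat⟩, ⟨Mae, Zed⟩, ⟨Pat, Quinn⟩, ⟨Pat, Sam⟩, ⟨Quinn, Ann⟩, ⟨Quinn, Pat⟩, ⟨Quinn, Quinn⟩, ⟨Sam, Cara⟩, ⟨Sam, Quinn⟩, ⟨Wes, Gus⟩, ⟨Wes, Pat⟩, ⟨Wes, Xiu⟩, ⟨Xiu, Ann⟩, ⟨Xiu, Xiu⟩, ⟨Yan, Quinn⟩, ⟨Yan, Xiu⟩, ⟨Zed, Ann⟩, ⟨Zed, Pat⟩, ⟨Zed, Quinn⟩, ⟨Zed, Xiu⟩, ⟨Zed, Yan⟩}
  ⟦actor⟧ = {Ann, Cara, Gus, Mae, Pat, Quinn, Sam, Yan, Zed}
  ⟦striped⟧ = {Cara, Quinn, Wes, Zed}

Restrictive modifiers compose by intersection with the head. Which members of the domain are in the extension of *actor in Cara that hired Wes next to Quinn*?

{Quinn, Sam, Yan}

⟦in Cara⟧ = {x : ⟨x, Cara⟩ ∈ ⟦in⟧} = {Cara, Gus, Quinn, Sam, Wes, Xiu, Yan}
⟦that hired Wes⟧ = {x : ⟨x, Wes⟩ ∈ ⟦hired⟧} = {Ann, Gus, Quinn, Sam, Wes, Xiu, Yan, Zed}
⟦next to Quinn⟧ = {x : ⟨x, Quinn⟩ ∈ ⟦next to⟧} = {Ann, Cara, Pat, Quinn, Sam, Yan, Zed}
⟦actor⟧ = {Ann, Cara, Gus, Mae, Pat, Quinn, Sam, Yan, Zed}
… ∩ ⟦in Cara⟧ = {Ann, Cara, Gus, Mae, Pat, Quinn, Sam, Yan, Zed} ∩ {Cara, Gus, Quinn, Sam, Wes, Xiu, Yan} = {Cara, Gus, Quinn, Sam, Yan}
… ∩ ⟦that hired Wes⟧ = {Cara, Gus, Quinn, Sam, Yan} ∩ {Ann, Gus, Quinn, Sam, Wes, Xiu, Yan, Zed} = {Gus, Quinn, Sam, Yan}
… ∩ ⟦next to Quinn⟧ = {Gus, Quinn, Sam, Yan} ∩ {Ann, Cara, Pat, Quinn, Sam, Yan, Zed} = {Quinn, Sam, Yan}
So ⟦actor in Cara that hired Wes next to Quinn⟧ = {Quinn, Sam, Yan}.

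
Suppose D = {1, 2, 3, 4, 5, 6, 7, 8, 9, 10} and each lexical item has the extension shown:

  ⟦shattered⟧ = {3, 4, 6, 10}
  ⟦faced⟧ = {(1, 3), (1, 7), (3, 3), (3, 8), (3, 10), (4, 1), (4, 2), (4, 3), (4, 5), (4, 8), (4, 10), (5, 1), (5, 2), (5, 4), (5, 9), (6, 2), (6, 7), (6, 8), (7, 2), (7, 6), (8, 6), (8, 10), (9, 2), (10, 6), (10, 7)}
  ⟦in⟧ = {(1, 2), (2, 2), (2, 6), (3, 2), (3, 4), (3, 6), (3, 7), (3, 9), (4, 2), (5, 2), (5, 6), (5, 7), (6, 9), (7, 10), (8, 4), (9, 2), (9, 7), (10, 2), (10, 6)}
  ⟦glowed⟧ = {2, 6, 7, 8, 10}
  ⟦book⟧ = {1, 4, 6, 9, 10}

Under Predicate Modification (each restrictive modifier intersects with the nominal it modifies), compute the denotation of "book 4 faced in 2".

⟦4 faced⟧ = {x : ⟨4, x⟩ ∈ ⟦faced⟧} = {1, 2, 3, 5, 8, 10}
⟦in 2⟧ = {x : ⟨x, 2⟩ ∈ ⟦in⟧} = {1, 2, 3, 4, 5, 9, 10}
⟦book⟧ = {1, 4, 6, 9, 10}
… ∩ ⟦4 faced⟧ = {1, 4, 6, 9, 10} ∩ {1, 2, 3, 5, 8, 10} = {1, 10}
… ∩ ⟦in 2⟧ = {1, 10} ∩ {1, 2, 3, 4, 5, 9, 10} = {1, 10}
So ⟦book 4 faced in 2⟧ = {1, 10}.

{1, 10}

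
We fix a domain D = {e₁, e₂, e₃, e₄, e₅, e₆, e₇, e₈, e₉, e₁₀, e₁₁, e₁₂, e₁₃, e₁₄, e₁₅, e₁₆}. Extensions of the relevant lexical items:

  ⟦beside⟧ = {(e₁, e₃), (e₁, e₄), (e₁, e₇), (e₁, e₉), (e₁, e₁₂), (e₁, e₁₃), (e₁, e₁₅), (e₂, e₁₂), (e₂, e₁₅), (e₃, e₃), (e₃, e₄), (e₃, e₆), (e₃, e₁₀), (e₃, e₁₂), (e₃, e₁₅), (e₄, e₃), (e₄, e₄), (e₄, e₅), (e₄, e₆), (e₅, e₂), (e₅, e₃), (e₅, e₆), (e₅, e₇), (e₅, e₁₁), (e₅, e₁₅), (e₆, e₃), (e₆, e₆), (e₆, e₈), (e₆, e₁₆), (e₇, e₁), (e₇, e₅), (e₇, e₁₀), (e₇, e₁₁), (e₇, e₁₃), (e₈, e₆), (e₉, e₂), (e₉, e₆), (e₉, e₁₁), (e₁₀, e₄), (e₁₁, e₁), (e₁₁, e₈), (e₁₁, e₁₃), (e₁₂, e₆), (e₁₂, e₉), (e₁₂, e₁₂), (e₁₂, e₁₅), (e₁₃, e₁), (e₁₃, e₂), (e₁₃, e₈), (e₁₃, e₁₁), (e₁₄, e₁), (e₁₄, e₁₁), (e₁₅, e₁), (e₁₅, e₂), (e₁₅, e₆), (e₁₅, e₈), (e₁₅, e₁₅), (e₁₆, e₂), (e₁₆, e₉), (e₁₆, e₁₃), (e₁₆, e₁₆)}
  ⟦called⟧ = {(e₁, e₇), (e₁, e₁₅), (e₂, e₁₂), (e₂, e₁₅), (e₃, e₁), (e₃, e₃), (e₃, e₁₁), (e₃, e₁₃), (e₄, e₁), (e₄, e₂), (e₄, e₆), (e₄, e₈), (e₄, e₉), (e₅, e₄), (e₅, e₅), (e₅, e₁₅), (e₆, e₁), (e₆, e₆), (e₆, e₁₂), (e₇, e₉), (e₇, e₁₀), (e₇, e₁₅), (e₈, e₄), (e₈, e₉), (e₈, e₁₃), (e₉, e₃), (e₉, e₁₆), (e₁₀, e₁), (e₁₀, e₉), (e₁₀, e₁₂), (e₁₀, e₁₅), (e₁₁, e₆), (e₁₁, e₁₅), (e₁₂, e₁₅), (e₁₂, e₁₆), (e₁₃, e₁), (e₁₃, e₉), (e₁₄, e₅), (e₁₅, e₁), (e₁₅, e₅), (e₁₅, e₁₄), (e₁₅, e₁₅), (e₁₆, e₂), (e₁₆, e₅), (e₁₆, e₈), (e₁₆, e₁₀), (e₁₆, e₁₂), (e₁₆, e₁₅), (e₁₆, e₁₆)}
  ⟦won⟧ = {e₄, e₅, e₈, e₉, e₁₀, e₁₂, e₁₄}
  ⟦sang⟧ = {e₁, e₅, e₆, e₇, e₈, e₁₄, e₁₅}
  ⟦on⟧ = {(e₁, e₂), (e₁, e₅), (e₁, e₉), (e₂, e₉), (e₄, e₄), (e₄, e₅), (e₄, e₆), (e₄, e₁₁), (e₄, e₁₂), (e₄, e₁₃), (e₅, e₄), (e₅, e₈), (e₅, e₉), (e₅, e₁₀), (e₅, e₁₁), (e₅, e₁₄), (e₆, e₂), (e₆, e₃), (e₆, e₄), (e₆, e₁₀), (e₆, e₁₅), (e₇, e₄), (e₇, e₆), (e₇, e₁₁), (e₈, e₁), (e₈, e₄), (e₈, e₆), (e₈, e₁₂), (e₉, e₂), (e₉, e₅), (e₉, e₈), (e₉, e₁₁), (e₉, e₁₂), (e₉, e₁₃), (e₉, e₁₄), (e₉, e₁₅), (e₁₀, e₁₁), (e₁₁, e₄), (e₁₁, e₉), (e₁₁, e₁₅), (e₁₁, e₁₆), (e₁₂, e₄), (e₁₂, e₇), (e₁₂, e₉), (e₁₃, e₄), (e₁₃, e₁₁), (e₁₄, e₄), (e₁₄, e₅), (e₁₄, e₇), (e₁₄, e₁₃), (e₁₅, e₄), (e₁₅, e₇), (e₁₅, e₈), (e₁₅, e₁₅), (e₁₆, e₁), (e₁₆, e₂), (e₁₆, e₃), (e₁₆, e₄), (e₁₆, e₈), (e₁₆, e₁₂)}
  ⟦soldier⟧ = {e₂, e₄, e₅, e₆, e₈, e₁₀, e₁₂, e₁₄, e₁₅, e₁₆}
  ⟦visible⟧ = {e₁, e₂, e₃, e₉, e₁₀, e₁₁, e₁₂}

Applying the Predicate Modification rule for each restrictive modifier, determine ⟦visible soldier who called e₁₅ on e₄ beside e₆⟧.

⟦who called e₁₅⟧ = {x : ⟨x, e₁₅⟩ ∈ ⟦called⟧} = {e₁, e₂, e₅, e₇, e₁₀, e₁₁, e₁₂, e₁₅, e₁₆}
⟦on e₄⟧ = {x : ⟨x, e₄⟩ ∈ ⟦on⟧} = {e₄, e₅, e₆, e₇, e₈, e₁₁, e₁₂, e₁₃, e₁₄, e₁₅, e₁₆}
⟦beside e₆⟧ = {x : ⟨x, e₆⟩ ∈ ⟦beside⟧} = {e₃, e₄, e₅, e₆, e₈, e₉, e₁₂, e₁₅}
⟦soldier⟧ = {e₂, e₄, e₅, e₆, e₈, e₁₀, e₁₂, e₁₄, e₁₅, e₁₆}
… ∩ ⟦who called e₁₅⟧ = {e₂, e₄, e₅, e₆, e₈, e₁₀, e₁₂, e₁₄, e₁₅, e₁₆} ∩ {e₁, e₂, e₅, e₇, e₁₀, e₁₁, e₁₂, e₁₅, e₁₆} = {e₂, e₅, e₁₀, e₁₂, e₁₅, e₁₆}
… ∩ ⟦on e₄⟧ = {e₂, e₅, e₁₀, e₁₂, e₁₅, e₁₆} ∩ {e₄, e₅, e₆, e₇, e₈, e₁₁, e₁₂, e₁₃, e₁₄, e₁₅, e₁₆} = {e₅, e₁₂, e₁₅, e₁₆}
… ∩ ⟦beside e₆⟧ = {e₅, e₁₂, e₁₅, e₁₆} ∩ {e₃, e₄, e₅, e₆, e₈, e₉, e₁₂, e₁₅} = {e₅, e₁₂, e₁₅}
… ∩ ⟦visible⟧ = {e₅, e₁₂, e₁₅} ∩ {e₁, e₂, e₃, e₉, e₁₀, e₁₁, e₁₂} = {e₁₂}
So ⟦visible soldier who called e₁₅ on e₄ beside e₆⟧ = {e₁₂}.

{e₁₂}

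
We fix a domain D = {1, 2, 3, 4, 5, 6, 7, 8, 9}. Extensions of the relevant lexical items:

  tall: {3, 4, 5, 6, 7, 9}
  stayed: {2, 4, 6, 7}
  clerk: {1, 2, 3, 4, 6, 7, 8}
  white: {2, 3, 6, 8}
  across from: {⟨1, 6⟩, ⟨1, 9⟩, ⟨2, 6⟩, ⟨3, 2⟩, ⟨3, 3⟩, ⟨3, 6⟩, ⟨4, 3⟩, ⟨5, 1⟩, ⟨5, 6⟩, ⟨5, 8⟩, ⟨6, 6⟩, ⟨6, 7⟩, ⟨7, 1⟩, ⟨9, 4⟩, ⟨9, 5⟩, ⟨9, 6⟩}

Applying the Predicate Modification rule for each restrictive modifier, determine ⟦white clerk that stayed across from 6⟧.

{2, 6}

⟦that stayed⟧ = ⟦stayed⟧ = {2, 4, 6, 7}
⟦across from 6⟧ = {x : ⟨x, 6⟩ ∈ ⟦across from⟧} = {1, 2, 3, 5, 6, 9}
⟦clerk⟧ = {1, 2, 3, 4, 6, 7, 8}
… ∩ ⟦that stayed⟧ = {1, 2, 3, 4, 6, 7, 8} ∩ {2, 4, 6, 7} = {2, 4, 6, 7}
… ∩ ⟦across from 6⟧ = {2, 4, 6, 7} ∩ {1, 2, 3, 5, 6, 9} = {2, 6}
… ∩ ⟦white⟧ = {2, 6} ∩ {2, 3, 6, 8} = {2, 6}
So ⟦white clerk that stayed across from 6⟧ = {2, 6}.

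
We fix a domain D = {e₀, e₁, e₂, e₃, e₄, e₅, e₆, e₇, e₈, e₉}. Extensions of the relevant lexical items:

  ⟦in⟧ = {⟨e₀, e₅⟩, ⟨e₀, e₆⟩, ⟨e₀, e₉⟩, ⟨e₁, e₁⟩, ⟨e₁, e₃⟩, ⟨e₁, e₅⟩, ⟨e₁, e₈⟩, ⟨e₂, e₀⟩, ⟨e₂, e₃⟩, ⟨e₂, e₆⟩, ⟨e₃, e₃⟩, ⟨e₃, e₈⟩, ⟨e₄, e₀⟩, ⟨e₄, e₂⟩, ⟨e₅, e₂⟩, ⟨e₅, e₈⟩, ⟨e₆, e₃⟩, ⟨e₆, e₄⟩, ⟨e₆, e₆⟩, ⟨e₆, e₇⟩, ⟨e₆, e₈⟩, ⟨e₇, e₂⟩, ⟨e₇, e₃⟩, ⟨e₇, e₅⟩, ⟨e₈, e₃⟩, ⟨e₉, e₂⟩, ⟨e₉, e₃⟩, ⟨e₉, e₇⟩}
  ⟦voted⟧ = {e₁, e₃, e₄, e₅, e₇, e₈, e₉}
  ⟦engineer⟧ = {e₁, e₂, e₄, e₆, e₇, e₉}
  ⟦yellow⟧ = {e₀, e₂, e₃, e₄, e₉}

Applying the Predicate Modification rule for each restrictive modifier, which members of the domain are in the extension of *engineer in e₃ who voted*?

⟦in e₃⟧ = {x : ⟨x, e₃⟩ ∈ ⟦in⟧} = {e₁, e₂, e₃, e₆, e₇, e₈, e₉}
⟦who voted⟧ = ⟦voted⟧ = {e₁, e₃, e₄, e₅, e₇, e₈, e₉}
⟦engineer⟧ = {e₁, e₂, e₄, e₆, e₇, e₉}
… ∩ ⟦in e₃⟧ = {e₁, e₂, e₄, e₆, e₇, e₉} ∩ {e₁, e₂, e₃, e₆, e₇, e₈, e₉} = {e₁, e₂, e₆, e₇, e₉}
… ∩ ⟦who voted⟧ = {e₁, e₂, e₆, e₇, e₉} ∩ {e₁, e₃, e₄, e₅, e₇, e₈, e₉} = {e₁, e₇, e₉}
So ⟦engineer in e₃ who voted⟧ = {e₁, e₇, e₉}.

{e₁, e₇, e₉}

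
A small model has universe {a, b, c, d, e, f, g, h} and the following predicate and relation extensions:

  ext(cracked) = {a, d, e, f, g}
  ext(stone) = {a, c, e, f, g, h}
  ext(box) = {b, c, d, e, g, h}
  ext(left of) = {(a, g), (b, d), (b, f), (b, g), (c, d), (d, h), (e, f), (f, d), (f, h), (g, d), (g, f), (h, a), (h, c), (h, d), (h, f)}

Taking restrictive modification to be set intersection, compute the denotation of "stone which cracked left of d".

⟦which cracked⟧ = ⟦cracked⟧ = {a, d, e, f, g}
⟦left of d⟧ = {x : ⟨x, d⟩ ∈ ⟦left of⟧} = {b, c, f, g, h}
⟦stone⟧ = {a, c, e, f, g, h}
… ∩ ⟦which cracked⟧ = {a, c, e, f, g, h} ∩ {a, d, e, f, g} = {a, e, f, g}
… ∩ ⟦left of d⟧ = {a, e, f, g} ∩ {b, c, f, g, h} = {f, g}
So ⟦stone which cracked left of d⟧ = {f, g}.

{f, g}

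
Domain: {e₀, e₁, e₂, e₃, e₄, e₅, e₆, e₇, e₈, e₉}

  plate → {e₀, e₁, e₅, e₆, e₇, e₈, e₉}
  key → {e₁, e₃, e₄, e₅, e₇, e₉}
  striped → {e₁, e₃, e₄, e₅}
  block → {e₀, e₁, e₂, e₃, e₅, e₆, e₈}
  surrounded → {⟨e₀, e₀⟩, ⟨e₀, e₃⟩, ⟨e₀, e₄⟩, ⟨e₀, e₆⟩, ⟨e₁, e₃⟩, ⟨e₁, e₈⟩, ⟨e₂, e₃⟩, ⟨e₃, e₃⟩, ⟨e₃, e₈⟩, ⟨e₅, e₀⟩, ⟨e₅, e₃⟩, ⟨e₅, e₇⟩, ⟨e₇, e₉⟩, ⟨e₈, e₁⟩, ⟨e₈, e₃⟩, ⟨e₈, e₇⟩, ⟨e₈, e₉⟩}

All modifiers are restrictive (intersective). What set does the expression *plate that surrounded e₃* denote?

⟦that surrounded e₃⟧ = {x : ⟨x, e₃⟩ ∈ ⟦surrounded⟧} = {e₀, e₁, e₂, e₃, e₅, e₈}
⟦plate⟧ = {e₀, e₁, e₅, e₆, e₇, e₈, e₉}
… ∩ ⟦that surrounded e₃⟧ = {e₀, e₁, e₅, e₆, e₇, e₈, e₉} ∩ {e₀, e₁, e₂, e₃, e₅, e₈} = {e₀, e₁, e₅, e₈}
So ⟦plate that surrounded e₃⟧ = {e₀, e₁, e₅, e₈}.

{e₀, e₁, e₅, e₈}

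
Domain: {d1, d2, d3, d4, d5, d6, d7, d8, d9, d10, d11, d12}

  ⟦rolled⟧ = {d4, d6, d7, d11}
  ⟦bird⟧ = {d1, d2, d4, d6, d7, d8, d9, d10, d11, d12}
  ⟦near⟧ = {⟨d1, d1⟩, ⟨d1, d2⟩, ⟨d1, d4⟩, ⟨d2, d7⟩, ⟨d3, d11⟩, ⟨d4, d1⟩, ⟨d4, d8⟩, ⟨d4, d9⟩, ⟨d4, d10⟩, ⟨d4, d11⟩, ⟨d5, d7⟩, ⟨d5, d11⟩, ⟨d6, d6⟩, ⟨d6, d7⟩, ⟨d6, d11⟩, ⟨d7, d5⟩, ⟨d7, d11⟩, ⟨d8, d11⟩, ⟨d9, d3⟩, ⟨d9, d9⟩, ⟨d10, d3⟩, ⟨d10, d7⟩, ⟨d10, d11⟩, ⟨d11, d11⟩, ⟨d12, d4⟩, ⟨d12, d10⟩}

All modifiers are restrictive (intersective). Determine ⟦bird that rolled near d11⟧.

{d4, d6, d7, d11}

⟦that rolled⟧ = ⟦rolled⟧ = {d4, d6, d7, d11}
⟦near d11⟧ = {x : ⟨x, d11⟩ ∈ ⟦near⟧} = {d3, d4, d5, d6, d7, d8, d10, d11}
⟦bird⟧ = {d1, d2, d4, d6, d7, d8, d9, d10, d11, d12}
… ∩ ⟦that rolled⟧ = {d1, d2, d4, d6, d7, d8, d9, d10, d11, d12} ∩ {d4, d6, d7, d11} = {d4, d6, d7, d11}
… ∩ ⟦near d11⟧ = {d4, d6, d7, d11} ∩ {d3, d4, d5, d6, d7, d8, d10, d11} = {d4, d6, d7, d11}
So ⟦bird that rolled near d11⟧ = {d4, d6, d7, d11}.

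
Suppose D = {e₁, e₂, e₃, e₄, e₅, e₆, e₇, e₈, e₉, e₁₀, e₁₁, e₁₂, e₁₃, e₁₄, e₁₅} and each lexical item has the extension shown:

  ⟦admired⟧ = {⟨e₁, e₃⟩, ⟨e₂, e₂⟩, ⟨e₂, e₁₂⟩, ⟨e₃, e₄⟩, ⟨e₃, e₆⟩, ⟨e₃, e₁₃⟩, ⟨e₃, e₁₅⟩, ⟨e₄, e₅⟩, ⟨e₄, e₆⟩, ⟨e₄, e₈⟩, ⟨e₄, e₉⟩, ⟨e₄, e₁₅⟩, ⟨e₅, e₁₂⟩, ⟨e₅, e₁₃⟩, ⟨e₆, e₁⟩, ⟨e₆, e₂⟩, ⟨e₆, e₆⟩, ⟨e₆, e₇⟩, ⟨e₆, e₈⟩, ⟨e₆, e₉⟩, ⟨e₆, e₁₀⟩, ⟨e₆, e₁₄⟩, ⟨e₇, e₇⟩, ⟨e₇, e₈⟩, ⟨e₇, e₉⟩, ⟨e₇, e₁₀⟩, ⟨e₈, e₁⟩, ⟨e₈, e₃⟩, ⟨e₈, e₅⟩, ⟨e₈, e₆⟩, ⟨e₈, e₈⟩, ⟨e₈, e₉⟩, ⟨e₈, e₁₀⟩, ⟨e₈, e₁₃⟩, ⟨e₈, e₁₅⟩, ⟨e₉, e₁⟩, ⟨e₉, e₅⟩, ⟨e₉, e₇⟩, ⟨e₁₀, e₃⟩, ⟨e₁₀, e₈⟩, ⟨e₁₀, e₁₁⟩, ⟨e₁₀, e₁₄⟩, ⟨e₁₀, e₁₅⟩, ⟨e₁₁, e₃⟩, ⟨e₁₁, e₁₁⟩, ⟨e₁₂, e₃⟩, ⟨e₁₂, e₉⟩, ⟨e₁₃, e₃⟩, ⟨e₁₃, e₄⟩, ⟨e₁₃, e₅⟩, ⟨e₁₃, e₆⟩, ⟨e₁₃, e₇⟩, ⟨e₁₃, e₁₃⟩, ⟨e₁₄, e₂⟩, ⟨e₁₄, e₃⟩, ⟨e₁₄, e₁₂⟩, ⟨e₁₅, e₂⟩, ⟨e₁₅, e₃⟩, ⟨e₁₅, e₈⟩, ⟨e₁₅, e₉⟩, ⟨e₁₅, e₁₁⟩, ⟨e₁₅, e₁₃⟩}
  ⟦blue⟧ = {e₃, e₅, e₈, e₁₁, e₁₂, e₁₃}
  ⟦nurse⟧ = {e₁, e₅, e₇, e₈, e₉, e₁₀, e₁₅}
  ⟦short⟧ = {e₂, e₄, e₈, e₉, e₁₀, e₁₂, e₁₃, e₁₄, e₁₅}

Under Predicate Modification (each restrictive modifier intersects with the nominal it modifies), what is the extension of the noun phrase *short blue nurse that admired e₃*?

⟦that admired e₃⟧ = {x : ⟨x, e₃⟩ ∈ ⟦admired⟧} = {e₁, e₈, e₁₀, e₁₁, e₁₂, e₁₃, e₁₄, e₁₅}
⟦nurse⟧ = {e₁, e₅, e₇, e₈, e₉, e₁₀, e₁₅}
… ∩ ⟦that admired e₃⟧ = {e₁, e₅, e₇, e₈, e₉, e₁₀, e₁₅} ∩ {e₁, e₈, e₁₀, e₁₁, e₁₂, e₁₃, e₁₄, e₁₅} = {e₁, e₈, e₁₀, e₁₅}
… ∩ ⟦short⟧ = {e₁, e₈, e₁₀, e₁₅} ∩ {e₂, e₄, e₈, e₉, e₁₀, e₁₂, e₁₃, e₁₄, e₁₅} = {e₈, e₁₀, e₁₅}
… ∩ ⟦blue⟧ = {e₈, e₁₀, e₁₅} ∩ {e₃, e₅, e₈, e₁₁, e₁₂, e₁₃} = {e₈}
So ⟦short blue nurse that admired e₃⟧ = {e₈}.

{e₈}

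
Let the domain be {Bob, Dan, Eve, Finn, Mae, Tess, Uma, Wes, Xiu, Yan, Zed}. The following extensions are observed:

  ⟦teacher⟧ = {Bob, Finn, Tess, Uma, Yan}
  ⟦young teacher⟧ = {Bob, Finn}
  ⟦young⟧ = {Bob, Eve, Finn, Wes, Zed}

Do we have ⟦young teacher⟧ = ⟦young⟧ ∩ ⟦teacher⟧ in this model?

⟦young⟧ ∩ ⟦teacher⟧ = {Bob, Eve, Finn, Wes, Zed} ∩ {Bob, Finn, Tess, Uma, Yan} = {Bob, Finn}
Observed ⟦young teacher⟧ = {Bob, Finn}.
These coincide, so the modifier is intersective here.

yes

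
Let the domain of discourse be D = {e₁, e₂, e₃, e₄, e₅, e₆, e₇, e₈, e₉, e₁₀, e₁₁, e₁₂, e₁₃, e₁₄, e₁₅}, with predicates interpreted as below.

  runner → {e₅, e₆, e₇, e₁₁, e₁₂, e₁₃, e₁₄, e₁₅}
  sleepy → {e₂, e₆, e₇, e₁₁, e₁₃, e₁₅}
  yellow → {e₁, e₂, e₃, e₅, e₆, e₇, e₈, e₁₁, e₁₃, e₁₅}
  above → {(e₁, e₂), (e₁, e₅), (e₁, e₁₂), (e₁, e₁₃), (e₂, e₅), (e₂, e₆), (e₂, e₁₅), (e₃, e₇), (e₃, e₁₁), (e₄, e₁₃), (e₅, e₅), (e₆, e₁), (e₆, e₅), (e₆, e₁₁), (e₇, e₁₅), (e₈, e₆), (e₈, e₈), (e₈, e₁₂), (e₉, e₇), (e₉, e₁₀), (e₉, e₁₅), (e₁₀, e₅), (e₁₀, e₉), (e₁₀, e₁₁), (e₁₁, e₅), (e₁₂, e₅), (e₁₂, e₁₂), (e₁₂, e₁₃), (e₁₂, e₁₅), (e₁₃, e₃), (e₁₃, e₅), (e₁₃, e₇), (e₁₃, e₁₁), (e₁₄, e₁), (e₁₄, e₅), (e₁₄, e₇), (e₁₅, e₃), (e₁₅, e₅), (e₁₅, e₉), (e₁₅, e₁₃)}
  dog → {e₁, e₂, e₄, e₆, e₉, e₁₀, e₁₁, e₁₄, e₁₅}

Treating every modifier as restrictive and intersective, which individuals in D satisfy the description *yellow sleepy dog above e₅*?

{e₂, e₆, e₁₁, e₁₅}

⟦above e₅⟧ = {x : ⟨x, e₅⟩ ∈ ⟦above⟧} = {e₁, e₂, e₅, e₆, e₁₀, e₁₁, e₁₂, e₁₃, e₁₄, e₁₅}
⟦dog⟧ = {e₁, e₂, e₄, e₆, e₉, e₁₀, e₁₁, e₁₄, e₁₅}
… ∩ ⟦above e₅⟧ = {e₁, e₂, e₄, e₆, e₉, e₁₀, e₁₁, e₁₄, e₁₅} ∩ {e₁, e₂, e₅, e₆, e₁₀, e₁₁, e₁₂, e₁₃, e₁₄, e₁₅} = {e₁, e₂, e₆, e₁₀, e₁₁, e₁₄, e₁₅}
… ∩ ⟦yellow⟧ = {e₁, e₂, e₆, e₁₀, e₁₁, e₁₄, e₁₅} ∩ {e₁, e₂, e₃, e₅, e₆, e₇, e₈, e₁₁, e₁₃, e₁₅} = {e₁, e₂, e₆, e₁₁, e₁₅}
… ∩ ⟦sleepy⟧ = {e₁, e₂, e₆, e₁₁, e₁₅} ∩ {e₂, e₆, e₇, e₁₁, e₁₃, e₁₅} = {e₂, e₆, e₁₁, e₁₅}
So ⟦yellow sleepy dog above e₅⟧ = {e₂, e₆, e₁₁, e₁₅}.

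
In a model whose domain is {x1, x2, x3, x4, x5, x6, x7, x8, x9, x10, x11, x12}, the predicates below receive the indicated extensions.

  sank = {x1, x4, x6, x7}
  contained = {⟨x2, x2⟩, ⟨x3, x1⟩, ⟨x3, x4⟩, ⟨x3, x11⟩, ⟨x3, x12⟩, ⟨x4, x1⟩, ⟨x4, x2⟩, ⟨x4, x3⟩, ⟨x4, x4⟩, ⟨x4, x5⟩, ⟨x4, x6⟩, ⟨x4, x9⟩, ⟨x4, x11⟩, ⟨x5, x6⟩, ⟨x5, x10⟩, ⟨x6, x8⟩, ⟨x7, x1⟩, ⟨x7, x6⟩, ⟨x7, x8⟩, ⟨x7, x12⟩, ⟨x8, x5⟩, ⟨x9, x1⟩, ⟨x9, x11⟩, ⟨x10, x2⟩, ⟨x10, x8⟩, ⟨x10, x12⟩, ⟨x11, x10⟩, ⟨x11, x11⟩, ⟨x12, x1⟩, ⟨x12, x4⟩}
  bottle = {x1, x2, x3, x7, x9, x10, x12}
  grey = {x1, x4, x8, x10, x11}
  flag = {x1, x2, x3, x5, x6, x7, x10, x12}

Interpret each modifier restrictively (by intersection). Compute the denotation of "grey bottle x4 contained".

{x1}

⟦x4 contained⟧ = {x : ⟨x4, x⟩ ∈ ⟦contained⟧} = {x1, x2, x3, x4, x5, x6, x9, x11}
⟦bottle⟧ = {x1, x2, x3, x7, x9, x10, x12}
… ∩ ⟦x4 contained⟧ = {x1, x2, x3, x7, x9, x10, x12} ∩ {x1, x2, x3, x4, x5, x6, x9, x11} = {x1, x2, x3, x9}
… ∩ ⟦grey⟧ = {x1, x2, x3, x9} ∩ {x1, x4, x8, x10, x11} = {x1}
So ⟦grey bottle x4 contained⟧ = {x1}.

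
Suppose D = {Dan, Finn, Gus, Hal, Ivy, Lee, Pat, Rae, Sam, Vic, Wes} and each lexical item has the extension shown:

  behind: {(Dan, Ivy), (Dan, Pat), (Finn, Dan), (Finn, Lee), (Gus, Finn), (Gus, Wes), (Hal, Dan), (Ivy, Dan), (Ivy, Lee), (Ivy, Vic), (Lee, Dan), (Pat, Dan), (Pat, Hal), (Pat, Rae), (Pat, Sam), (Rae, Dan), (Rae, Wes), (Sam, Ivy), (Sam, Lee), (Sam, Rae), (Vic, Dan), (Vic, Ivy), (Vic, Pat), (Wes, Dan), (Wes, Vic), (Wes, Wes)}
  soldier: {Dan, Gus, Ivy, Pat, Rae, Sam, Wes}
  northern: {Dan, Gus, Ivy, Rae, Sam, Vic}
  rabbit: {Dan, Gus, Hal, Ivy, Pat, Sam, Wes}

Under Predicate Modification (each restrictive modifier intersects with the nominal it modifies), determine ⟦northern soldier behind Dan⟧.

⟦behind Dan⟧ = {x : ⟨x, Dan⟩ ∈ ⟦behind⟧} = {Finn, Hal, Ivy, Lee, Pat, Rae, Vic, Wes}
⟦soldier⟧ = {Dan, Gus, Ivy, Pat, Rae, Sam, Wes}
… ∩ ⟦behind Dan⟧ = {Dan, Gus, Ivy, Pat, Rae, Sam, Wes} ∩ {Finn, Hal, Ivy, Lee, Pat, Rae, Vic, Wes} = {Ivy, Pat, Rae, Wes}
… ∩ ⟦northern⟧ = {Ivy, Pat, Rae, Wes} ∩ {Dan, Gus, Ivy, Rae, Sam, Vic} = {Ivy, Rae}
So ⟦northern soldier behind Dan⟧ = {Ivy, Rae}.

{Ivy, Rae}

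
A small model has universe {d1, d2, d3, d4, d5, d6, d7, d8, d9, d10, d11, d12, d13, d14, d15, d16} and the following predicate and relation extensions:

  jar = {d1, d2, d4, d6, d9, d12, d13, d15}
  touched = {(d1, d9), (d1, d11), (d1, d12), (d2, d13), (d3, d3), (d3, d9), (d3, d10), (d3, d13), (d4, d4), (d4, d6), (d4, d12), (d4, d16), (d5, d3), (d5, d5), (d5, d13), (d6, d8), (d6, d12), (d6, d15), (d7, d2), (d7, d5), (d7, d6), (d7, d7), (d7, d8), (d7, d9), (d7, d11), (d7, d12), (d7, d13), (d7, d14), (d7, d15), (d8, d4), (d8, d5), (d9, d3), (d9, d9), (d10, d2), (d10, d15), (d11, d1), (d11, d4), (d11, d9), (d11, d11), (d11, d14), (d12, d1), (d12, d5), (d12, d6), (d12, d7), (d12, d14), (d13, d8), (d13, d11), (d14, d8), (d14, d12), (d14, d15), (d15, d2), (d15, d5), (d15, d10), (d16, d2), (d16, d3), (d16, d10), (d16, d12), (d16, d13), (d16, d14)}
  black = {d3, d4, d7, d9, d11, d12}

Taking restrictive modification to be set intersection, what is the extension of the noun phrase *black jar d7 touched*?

{d9, d12}

⟦d7 touched⟧ = {x : ⟨d7, x⟩ ∈ ⟦touched⟧} = {d2, d5, d6, d7, d8, d9, d11, d12, d13, d14, d15}
⟦jar⟧ = {d1, d2, d4, d6, d9, d12, d13, d15}
… ∩ ⟦d7 touched⟧ = {d1, d2, d4, d6, d9, d12, d13, d15} ∩ {d2, d5, d6, d7, d8, d9, d11, d12, d13, d14, d15} = {d2, d6, d9, d12, d13, d15}
… ∩ ⟦black⟧ = {d2, d6, d9, d12, d13, d15} ∩ {d3, d4, d7, d9, d11, d12} = {d9, d12}
So ⟦black jar d7 touched⟧ = {d9, d12}.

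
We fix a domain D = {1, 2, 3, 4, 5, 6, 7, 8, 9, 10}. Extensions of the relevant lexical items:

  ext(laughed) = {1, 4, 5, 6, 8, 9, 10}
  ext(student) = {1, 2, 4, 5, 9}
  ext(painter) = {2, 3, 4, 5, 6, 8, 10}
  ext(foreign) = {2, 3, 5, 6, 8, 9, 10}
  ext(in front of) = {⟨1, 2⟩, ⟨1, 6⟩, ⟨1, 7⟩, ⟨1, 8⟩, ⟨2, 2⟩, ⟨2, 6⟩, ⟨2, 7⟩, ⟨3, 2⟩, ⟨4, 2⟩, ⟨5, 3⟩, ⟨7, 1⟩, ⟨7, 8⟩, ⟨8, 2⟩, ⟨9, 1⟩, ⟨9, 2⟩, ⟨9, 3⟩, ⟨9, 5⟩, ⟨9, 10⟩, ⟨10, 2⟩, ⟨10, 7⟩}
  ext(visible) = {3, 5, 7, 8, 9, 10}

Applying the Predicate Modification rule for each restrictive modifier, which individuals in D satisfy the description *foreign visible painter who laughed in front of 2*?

⟦who laughed⟧ = ⟦laughed⟧ = {1, 4, 5, 6, 8, 9, 10}
⟦in front of 2⟧ = {x : ⟨x, 2⟩ ∈ ⟦in front of⟧} = {1, 2, 3, 4, 8, 9, 10}
⟦painter⟧ = {2, 3, 4, 5, 6, 8, 10}
… ∩ ⟦who laughed⟧ = {2, 3, 4, 5, 6, 8, 10} ∩ {1, 4, 5, 6, 8, 9, 10} = {4, 5, 6, 8, 10}
… ∩ ⟦in front of 2⟧ = {4, 5, 6, 8, 10} ∩ {1, 2, 3, 4, 8, 9, 10} = {4, 8, 10}
… ∩ ⟦foreign⟧ = {4, 8, 10} ∩ {2, 3, 5, 6, 8, 9, 10} = {8, 10}
… ∩ ⟦visible⟧ = {8, 10} ∩ {3, 5, 7, 8, 9, 10} = {8, 10}
So ⟦foreign visible painter who laughed in front of 2⟧ = {8, 10}.

{8, 10}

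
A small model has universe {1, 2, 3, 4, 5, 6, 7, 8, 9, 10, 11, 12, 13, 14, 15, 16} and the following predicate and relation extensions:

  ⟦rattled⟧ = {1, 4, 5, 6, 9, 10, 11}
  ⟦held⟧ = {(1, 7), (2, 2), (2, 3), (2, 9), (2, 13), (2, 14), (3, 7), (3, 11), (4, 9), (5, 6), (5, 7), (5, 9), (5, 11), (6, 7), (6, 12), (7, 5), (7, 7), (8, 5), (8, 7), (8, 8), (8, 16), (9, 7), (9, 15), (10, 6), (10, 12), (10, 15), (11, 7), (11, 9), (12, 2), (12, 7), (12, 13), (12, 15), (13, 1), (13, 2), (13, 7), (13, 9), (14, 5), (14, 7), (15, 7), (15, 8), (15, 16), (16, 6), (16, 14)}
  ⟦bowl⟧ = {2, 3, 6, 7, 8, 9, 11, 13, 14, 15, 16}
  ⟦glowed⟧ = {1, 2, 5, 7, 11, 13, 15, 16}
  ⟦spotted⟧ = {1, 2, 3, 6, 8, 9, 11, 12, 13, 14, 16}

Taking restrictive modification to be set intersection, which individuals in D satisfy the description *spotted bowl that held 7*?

{3, 6, 8, 9, 11, 13, 14}

⟦that held 7⟧ = {x : ⟨x, 7⟩ ∈ ⟦held⟧} = {1, 3, 5, 6, 7, 8, 9, 11, 12, 13, 14, 15}
⟦bowl⟧ = {2, 3, 6, 7, 8, 9, 11, 13, 14, 15, 16}
… ∩ ⟦that held 7⟧ = {2, 3, 6, 7, 8, 9, 11, 13, 14, 15, 16} ∩ {1, 3, 5, 6, 7, 8, 9, 11, 12, 13, 14, 15} = {3, 6, 7, 8, 9, 11, 13, 14, 15}
… ∩ ⟦spotted⟧ = {3, 6, 7, 8, 9, 11, 13, 14, 15} ∩ {1, 2, 3, 6, 8, 9, 11, 12, 13, 14, 16} = {3, 6, 8, 9, 11, 13, 14}
So ⟦spotted bowl that held 7⟧ = {3, 6, 8, 9, 11, 13, 14}.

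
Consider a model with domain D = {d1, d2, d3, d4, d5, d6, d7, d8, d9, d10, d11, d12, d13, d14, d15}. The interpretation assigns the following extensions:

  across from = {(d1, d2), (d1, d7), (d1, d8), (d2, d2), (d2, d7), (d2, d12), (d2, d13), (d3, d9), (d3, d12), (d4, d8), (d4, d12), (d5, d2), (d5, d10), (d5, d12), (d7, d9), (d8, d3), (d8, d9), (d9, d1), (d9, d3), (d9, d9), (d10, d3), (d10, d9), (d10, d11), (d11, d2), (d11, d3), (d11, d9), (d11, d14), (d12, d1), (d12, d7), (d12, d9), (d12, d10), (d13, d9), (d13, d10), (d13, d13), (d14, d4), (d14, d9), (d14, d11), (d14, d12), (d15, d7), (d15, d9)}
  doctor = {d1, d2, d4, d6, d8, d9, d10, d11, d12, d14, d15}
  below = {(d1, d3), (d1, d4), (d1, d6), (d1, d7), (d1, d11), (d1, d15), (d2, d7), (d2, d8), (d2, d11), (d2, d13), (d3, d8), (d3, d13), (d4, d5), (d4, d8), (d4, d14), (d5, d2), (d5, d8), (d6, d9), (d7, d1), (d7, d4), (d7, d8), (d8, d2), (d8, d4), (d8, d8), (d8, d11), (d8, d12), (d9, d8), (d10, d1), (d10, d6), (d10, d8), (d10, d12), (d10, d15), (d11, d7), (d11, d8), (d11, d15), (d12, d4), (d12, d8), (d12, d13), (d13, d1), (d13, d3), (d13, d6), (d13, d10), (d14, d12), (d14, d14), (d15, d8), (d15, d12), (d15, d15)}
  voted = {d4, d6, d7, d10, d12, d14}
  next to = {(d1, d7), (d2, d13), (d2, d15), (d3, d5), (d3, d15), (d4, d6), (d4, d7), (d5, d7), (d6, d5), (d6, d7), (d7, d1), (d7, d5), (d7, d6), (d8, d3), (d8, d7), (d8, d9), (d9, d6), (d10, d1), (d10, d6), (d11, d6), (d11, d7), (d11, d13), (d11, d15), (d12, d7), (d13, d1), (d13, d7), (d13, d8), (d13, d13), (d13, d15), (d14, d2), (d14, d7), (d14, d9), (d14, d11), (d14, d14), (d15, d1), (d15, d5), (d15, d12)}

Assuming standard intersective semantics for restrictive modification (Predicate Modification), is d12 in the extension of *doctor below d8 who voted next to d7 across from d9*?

⟦below d8⟧ = {x : ⟨x, d8⟩ ∈ ⟦below⟧} = {d2, d3, d4, d5, d7, d8, d9, d10, d11, d12, d15}
⟦who voted⟧ = ⟦voted⟧ = {d4, d6, d7, d10, d12, d14}
⟦next to d7⟧ = {x : ⟨x, d7⟩ ∈ ⟦next to⟧} = {d1, d4, d5, d6, d8, d11, d12, d13, d14}
⟦across from d9⟧ = {x : ⟨x, d9⟩ ∈ ⟦across from⟧} = {d3, d7, d8, d9, d10, d11, d12, d13, d14, d15}
⟦doctor⟧ = {d1, d2, d4, d6, d8, d9, d10, d11, d12, d14, d15}
… ∩ ⟦below d8⟧ = {d1, d2, d4, d6, d8, d9, d10, d11, d12, d14, d15} ∩ {d2, d3, d4, d5, d7, d8, d9, d10, d11, d12, d15} = {d2, d4, d8, d9, d10, d11, d12, d15}
… ∩ ⟦who voted⟧ = {d2, d4, d8, d9, d10, d11, d12, d15} ∩ {d4, d6, d7, d10, d12, d14} = {d4, d10, d12}
… ∩ ⟦next to d7⟧ = {d4, d10, d12} ∩ {d1, d4, d5, d6, d8, d11, d12, d13, d14} = {d4, d12}
… ∩ ⟦across from d9⟧ = {d4, d12} ∩ {d3, d7, d8, d9, d10, d11, d12, d13, d14, d15} = {d12}
⟦doctor below d8 who voted next to d7 across from d9⟧ = {d12}; d12 ∈ this set.

yes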